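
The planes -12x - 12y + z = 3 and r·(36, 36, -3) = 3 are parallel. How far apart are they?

4/17

Divide the second equation by -3 to match normals: -12x - 12y + z = -1.
Both planes have normal n = (-12, -12, 1), |n| = 17. Any point on the first plane is at distance |(-1) − 3|/|n| = 4/17 from the second.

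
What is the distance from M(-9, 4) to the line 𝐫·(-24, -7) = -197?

d = |(-24)·(-9) + (-7)·4 − (-197)| / √(576 + 49) = |385|/25 = 77/5.

77/5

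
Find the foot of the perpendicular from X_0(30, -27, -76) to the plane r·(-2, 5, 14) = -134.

(20, -2, -6)

The perpendicular from X_0 has direction n = (-2, 5, 14): r = (30, -27, -76) + λ(-2, 5, 14).
Substitute into the plane: n·(X_0 + λn) = -134 gives -1259 + 225λ = -134, so λ = 5.
Foot = (30, -27, -76) + 5·(-2, 5, 14) = (20, -2, -6).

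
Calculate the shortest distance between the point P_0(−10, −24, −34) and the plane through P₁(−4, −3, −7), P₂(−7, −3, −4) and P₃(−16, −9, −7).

3√6/2

P₁P₂ = (−3, 0, 3) and P₁P₃ = (−12, −6, 0), so a normal is n = P₁P₂ × P₁P₃ = (18, −36, 18).
Then n·(−10, −24, −34) − (−90) = 162.
|n| = √(324 + 1296 + 324) = 18√6, so the distance is |162|/(18√6) = 9/√6.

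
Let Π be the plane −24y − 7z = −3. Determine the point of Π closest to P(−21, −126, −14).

(-21, -6, 21)

The perpendicular from P has direction n = (0, −24, −7): r = (−21, −126, −14) + t(0, −24, −7).
Substitute into the plane: n·(P + tn) = -3 gives 3122 + 625t = -3, so t = -5.
Foot = (−21, −126, −14) + (-5)·(0, −24, −7) = (−21, −6, 21).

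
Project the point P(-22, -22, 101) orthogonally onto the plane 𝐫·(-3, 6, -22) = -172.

The perpendicular from P has direction n = (-3, 6, -22): r = (-22, -22, 101) + t(-3, 6, -22).
Substitute into the plane: n·(P + tn) = -172 gives -2288 + 529t = -172, so t = 4.
Foot = (-22, -22, 101) + 4·(-3, 6, -22) = (-34, 2, 13).

(-34, 2, 13)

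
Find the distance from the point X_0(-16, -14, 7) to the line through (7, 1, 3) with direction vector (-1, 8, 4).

√689

Direction vector d = (-1, 8, 4).
AP = (-23, -15, 4), and AP × d = (-92, 88, -199).
|AP × d|² = 55809 and |d|² = 81, so the distance is √(55809/81) = √689.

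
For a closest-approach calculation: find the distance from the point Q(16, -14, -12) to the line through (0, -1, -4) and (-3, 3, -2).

5

A direction vector is d = (-3, 4, 2).
AP = (16, -13, -8), and AP × d = (6, -8, 25).
|AP × d|² = 725 and |d|² = 29, so the distance is √(725/29) = √25 = 5.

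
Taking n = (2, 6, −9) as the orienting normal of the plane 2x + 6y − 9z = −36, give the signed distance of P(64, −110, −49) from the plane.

-5

n·P − (-36) = -55.
|n| = 11, so the signed distance is -55/11 = -5.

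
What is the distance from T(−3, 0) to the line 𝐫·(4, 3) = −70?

58/5

d = |4·(-3) + 3·0 − (-70)| / √(16 + 9) = |58|/5 = 58/5.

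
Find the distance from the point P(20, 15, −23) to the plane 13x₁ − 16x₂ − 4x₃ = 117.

5/21

n = (13, −16, −4); n·P − 117 = -5; |n| = 21; distance = 5/21.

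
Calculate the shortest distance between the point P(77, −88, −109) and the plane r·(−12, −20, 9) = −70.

3

Normal vector n = (−12, −20, 9), and n·(77, −88, −109) − (−70) = −75.
|n| = √(144 + 400 + 81) = 25, so the distance is |-75|/25 = 3.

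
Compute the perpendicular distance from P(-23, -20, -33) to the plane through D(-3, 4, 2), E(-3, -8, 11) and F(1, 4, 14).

DE = (0, -12, 9) and DF = (4, 0, 12), so a normal is n = DE × DF = (-144, 36, 48).
d = |(-144)·(-23) + 36·(-20) + 48·(-33) − 672| / √(20736 + 1296 + 2304) = |336| / 156 = 28/13.

28/13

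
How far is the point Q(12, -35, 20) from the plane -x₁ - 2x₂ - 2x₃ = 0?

6

d = |(-1)·12 + (-2)·(-35) + (-2)·20 − 0| / √(1 + 4 + 4) = |18| / 3 = 6.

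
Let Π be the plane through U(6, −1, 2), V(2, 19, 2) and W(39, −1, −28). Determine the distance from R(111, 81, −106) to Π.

UV = (−4, 20, 0) and UW = (33, 0, −30), so a normal is n = UV × UW = (−600, −120, −660).
Then n·(111, 81, −106) − (−4800) = −1560.
|n| = √(360000 + 14400 + 435600) = 900, so the distance is |-1560|/900 = 26/15.

26/15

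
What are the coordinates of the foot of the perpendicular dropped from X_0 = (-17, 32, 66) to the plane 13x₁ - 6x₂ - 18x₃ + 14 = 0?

n = (13, -6, -18), |n|² = 529, and n·X_0 − (-14) = -1587.
t = -1587/529 = -3, so the foot is X_0 − t·n = (-17, 32, 66) − (-3)·(13, -6, -18) = (22, 14, 12).

(22, 14, 12)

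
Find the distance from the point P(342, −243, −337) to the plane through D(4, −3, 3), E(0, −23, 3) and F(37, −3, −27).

DE = (−4, −20, 0) and DF = (33, 0, −30), so a normal is n = DE × DF = (600, −120, 660).
Then n·(342, −243, −337) − 4740 = 7200.
|n| = √(360000 + 14400 + 435600) = 900, so the distance is |7200|/900 = 8.

8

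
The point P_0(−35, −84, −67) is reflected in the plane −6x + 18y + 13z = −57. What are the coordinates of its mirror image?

With n = (−6, 18, 13), the signed offset is (n·P_0 − (-57))/|n|² = -2116/529 = -4.
P_0' = P_0 − 2t·n = (−35, −84, −67) − (-8)·(−6, 18, 13) = (−83, 60, 37).

(-83, 60, 37)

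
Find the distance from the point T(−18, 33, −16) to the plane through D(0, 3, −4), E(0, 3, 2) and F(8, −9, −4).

6/√13

DE = (0, 0, 6) and DF = (8, −12, 0), so a normal is n = DE × DF = (72, 48, 0).
n = (72, 48, 0); n·P − 144 = 144; |n| = 24√13; distance = 144/(24√13) = 6/√13.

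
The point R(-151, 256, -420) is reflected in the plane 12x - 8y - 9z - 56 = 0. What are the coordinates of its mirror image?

(-2375/17, 4224/17, -7284/17)

n = (12, -8, -9), |n|² = 289, n·R − 56 = -136, so t = -136/289 = -8/17.
Foot F = R − (-8/17)·n = (-2471/17, 4288/17, -7212/17); the reflection is 2F − R = (-2375/17, 4224/17, -7284/17).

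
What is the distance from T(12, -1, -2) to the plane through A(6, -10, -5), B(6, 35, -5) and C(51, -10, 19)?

3/17

AB = (0, 45, 0) and AC = (45, 0, 24), so a normal is n = AB × AC = (1080, 0, -2025).
n = (1080, 0, -2025); n·P − 16605 = 405; |n| = 2295; distance = 405/2295 = 3/17.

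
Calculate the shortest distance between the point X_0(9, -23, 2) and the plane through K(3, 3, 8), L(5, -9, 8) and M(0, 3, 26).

4/√38

KL = (2, -12, 0) and KM = (-3, 0, 18), so a normal is n = KL × KM = (-216, -36, -36).
Then n·(9, -23, 2) - (-1044) = -144.
|n| = √(46656 + 1296 + 1296) = 36√38, so the distance is |-144|/(36√38) = 4/√38.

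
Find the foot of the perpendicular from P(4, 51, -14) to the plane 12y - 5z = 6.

(4, 3, 6)

The perpendicular from P has direction n = (0, 12, -5): r = (4, 51, -14) + t(0, 12, -5).
Substitute into the plane: n·(P + tn) = 6 gives 682 + 169t = 6, so t = -4.
Foot = (4, 51, -14) + (-4)·(0, 12, -5) = (4, 3, 6).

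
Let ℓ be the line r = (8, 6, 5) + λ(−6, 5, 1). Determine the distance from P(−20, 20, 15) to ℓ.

Direction vector d = (−6, 5, 1).
AP = (−28, 14, 10), and AP × d = (−36, −32, −56).
|AP × d|² = 5456 and |d|² = 62, so the distance is √(5456/62) = √88 = 2√22.

2√22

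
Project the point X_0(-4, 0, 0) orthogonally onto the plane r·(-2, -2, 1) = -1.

(-2, 2, -1)

n = (-2, -2, 1), |n|² = 9, and n·X_0 − (-1) = 9.
t = 9/9 = 1, so the foot is X_0 − t·n = (-4, 0, 0) − 1·(-2, -2, 1) = (-2, 2, -1).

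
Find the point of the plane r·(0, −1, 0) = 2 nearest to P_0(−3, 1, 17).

(-3, -2, 17)

n = (0, −1, 0), |n|² = 1, and n·P_0 − 2 = -3.
t = -3/1 = -3, so the foot is P_0 − t·n = (−3, 1, 17) − (-3)·(0, −1, 0) = (−3, −2, 17).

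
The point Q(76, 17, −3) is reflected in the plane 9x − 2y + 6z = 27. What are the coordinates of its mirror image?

(-14, 37, -63)

n = (9, −2, 6), |n|² = 121, n·Q − 27 = 605, so t = 605/121 = 5.
Foot F = Q − 5·n = (31, 27, −33); the reflection is 2F − Q = (−14, 37, −63).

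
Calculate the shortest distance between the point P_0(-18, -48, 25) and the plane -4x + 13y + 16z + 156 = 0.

4/21

Normal vector n = (-4, 13, 16), and n·(-18, -48, 25) - (-156) = 4.
|n| = √(16 + 169 + 256) = 21, so the distance is |4|/21 = 4/21.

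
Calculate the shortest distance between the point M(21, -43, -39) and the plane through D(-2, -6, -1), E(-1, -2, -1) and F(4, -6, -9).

15/√26

DE = (1, 4, 0) and DF = (6, 0, -8), so a normal is n = DE × DF = (-32, 8, -24).
Then n·(21, -43, -39) - 40 = -120.
|n| = √(1024 + 64 + 576) = 8√26, so the distance is |-120|/(8√26) = 15/√26.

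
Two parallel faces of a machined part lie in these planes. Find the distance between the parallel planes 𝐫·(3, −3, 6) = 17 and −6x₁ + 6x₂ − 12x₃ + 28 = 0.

1/√6

Divide the second equation by -2 to match normals: 3x₁ − 3x₂ + 6x₃ = 14.
With common normal n = (3, −3, 6) (|n| = 3√6), the distance is |17 − 14|/|n| = 3/(3√6) = √6/6.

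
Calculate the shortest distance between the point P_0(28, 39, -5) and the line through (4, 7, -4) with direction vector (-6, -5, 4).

Direction vector d = (-6, -5, 4).
AP = (24, 32, -1); AP·d = -308, |AP|² = 1601, |d|² = 77.
distance² = |AP|² − (AP·d)²/|d|² = 1601 − 94864/77 = 369, so the distance is 3√41.

3√41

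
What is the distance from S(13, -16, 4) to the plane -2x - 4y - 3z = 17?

d = |(-2)·13 + (-4)·(-16) + (-3)·4 − 17| / √(4 + 16 + 9) = |9| / √29 = 9√29/29.

9/√29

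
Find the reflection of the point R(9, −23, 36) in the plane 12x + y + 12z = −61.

n = (12, 1, 12), |n|² = 289, n·R − (-61) = 578, so t = 578/289 = 2.
Foot F = R − 2·n = (−15, −25, 12); the reflection is 2F − R = (−39, −27, −12).

(-39, -27, -12)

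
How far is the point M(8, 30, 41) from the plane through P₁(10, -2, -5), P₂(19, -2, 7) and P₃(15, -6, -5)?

7√2/5

P₁P₂ = (9, 0, 12) and P₁P₃ = (5, -4, 0), so a normal is n = P₁P₂ × P₁P₃ = (48, 60, -36).
Then n·(8, 30, 41) - 540 = 168.
|n| = √(2304 + 3600 + 1296) = 60√2, so the distance is |168|/(60√2) = 7√2/5.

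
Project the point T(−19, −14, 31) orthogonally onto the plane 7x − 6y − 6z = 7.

n = (7, −6, −6), |n|² = 121, and n·T − 7 = -242.
t = -242/121 = -2, so the foot is T − t·n = (−19, −14, 31) − (-2)·(7, −6, −6) = (−5, −26, 19).

(-5, -26, 19)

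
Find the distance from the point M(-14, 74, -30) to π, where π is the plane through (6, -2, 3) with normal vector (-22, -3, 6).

14/23

The plane has equation n·(r − (6, -2, 3)) = 0, i.e. n·r = -108.
Then n·(-14, 74, -30) - (-108) = 14.
|n| = √(484 + 9 + 36) = 23, so the distance is |14|/23 = 14/23.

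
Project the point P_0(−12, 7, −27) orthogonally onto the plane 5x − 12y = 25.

(-7, -5, -27)

n = (5, −12, 0), |n|² = 169, and n·P_0 − 25 = -169.
t = -169/169 = -1, so the foot is P_0 − t·n = (−12, 7, −27) − (-1)·(5, −12, 0) = (−7, −5, −27).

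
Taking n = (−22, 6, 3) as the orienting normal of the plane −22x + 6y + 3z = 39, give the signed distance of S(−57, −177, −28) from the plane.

3

n·S − 39 = 69.
|n| = 23, so the signed distance is 69/23 = 3.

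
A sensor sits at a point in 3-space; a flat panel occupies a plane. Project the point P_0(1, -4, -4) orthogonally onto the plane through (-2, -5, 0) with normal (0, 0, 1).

n = (0, 0, 1), |n|² = 1, and n·P_0 − 0 = -4.
t = -4/1 = -4, so the foot is P_0 − t·n = (1, -4, -4) − (-4)·(0, 0, 1) = (1, -4, 0).

(1, -4, 0)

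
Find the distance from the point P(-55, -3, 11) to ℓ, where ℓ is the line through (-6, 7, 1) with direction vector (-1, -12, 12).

34√2

Direction vector d = (-1, -12, 12).
AP = (-49, -10, 10), and AP × d = (0, 578, 578).
|AP × d|² = 668168 and |d|² = 289, so the distance is √(668168/289) = √2312 = 34√2.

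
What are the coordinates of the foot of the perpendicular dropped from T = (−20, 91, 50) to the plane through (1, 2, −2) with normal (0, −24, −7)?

n = (0, −24, −7), |n|² = 625, and n·T − (-34) = -2500.
t = -2500/625 = -4, so the foot is T − t·n = (−20, 91, 50) − (-4)·(0, −24, −7) = (−20, −5, 22).

(-20, -5, 22)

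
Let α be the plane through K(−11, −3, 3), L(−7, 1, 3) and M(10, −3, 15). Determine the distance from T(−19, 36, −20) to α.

3

KL = (4, 4, 0) and KM = (21, 0, 12), so a normal is n = KL × KM = (48, −48, −84).
Then n·(−19, 36, −20) − (−636) = −324.
|n| = √(2304 + 2304 + 7056) = 108, so the distance is |-324|/108 = 3.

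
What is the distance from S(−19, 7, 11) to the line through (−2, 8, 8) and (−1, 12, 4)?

A direction vector is d = (1, 4, −4).
AP = (−17, −1, 3); AP·d = -33, |AP|² = 299, |d|² = 33.
distance² = |AP|² − (AP·d)²/|d|² = 299 − 1089/33 = 266, so the distance is √266.

√266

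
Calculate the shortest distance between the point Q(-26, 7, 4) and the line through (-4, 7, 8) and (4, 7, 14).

10

A direction vector is d = (8, 0, 6).
AP = (-22, 0, -4); AP·d = -200, |AP|² = 500, |d|² = 100.
distance² = |AP|² − (AP·d)²/|d|² = 500 − 40000/100 = 100, so the distance is 10.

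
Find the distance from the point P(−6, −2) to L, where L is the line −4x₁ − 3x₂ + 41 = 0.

71/5

The normal to the line is n = (−4, −3) with |n| = 5.
|n·P − (-41)| = |30 − (-41)| = 71, so the distance is 71/5.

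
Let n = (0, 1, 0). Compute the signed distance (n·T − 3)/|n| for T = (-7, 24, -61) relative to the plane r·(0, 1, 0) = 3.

21

n·T − 3 = 21.
|n| = 1, so the signed distance is 21/1 = 21.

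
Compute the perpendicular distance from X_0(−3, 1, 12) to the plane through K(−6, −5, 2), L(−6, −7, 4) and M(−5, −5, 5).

KL = (0, −2, 2) and KM = (1, 0, 3), so a normal is n = KL × KM = (−6, 2, 2).
Then n·(−3, 1, 12) − 30 = 14.
|n| = √(36 + 4 + 4) = 2√11, so the distance is |14|/(2√11) = 7/√11.

7√11/11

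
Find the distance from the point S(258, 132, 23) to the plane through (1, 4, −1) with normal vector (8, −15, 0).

The plane has equation n·(r − (1, 4, −1)) = 0, i.e. n·r = -52.
n = (8, −15, 0); n·P − (-52) = 136; |n| = 17; distance = 136/17 = 8.

8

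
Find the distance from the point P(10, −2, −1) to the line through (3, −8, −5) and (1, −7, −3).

A direction vector is d = (−2, 1, 2).
AP = (7, 6, 4); AP·d = 0, |AP|² = 101, |d|² = 9.
distance² = |AP|² − (AP·d)²/|d|² = 101 − 0/9 = 101, so the distance is √101.

√101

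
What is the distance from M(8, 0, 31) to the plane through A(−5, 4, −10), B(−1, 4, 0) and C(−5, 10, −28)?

7/√65

AB = (4, 0, 10) and AC = (0, 6, −18), so a normal is n = AB × AC = (−60, 72, 24).
n = (−60, 72, 24); n·P − 348 = -84; |n| = 12√65; distance = 84/(12√65) = 7√65/65.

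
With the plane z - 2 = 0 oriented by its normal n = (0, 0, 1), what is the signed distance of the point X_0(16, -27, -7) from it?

-9

n·X_0 − 2 = -9.
|n| = 1, so the signed distance is -9/1 = -9.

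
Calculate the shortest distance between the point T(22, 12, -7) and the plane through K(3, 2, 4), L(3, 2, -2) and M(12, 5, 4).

11/√10

KL = (0, 0, -6) and KM = (9, 3, 0), so a normal is n = KL × KM = (18, -54, 0).
n = (18, -54, 0); n·P − (-54) = -198; |n| = 18√10; distance = 198/(18√10) = 11/√10.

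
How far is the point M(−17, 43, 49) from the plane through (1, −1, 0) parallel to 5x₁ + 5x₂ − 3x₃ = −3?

17√59/59

Parallel planes share the normal n = (5, 5, −3); since (1, −1, 0) lies on the plane, its equation is 5x₁ + 5x₂ − 3x₃ = 0.
Then n·(−17, 43, 49) − 0 = −17.
|n| = √(25 + 25 + 9) = √59, so the distance is |-17|/√59 = 17/√59.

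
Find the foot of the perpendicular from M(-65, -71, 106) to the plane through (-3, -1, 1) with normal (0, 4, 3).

(-65, -383/5, 509/5)

n = (0, 4, 3), |n|² = 25, and n·M − (-1) = 35.
t = 35/25 = 7/5, so the foot is M − t·n = (-65, -71, 106) − (7/5)·(0, 4, 3) = (-65, -383/5, 509/5).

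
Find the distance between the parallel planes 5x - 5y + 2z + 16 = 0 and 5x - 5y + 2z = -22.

√6/3

Both planes have normal n = (5, -5, 2), |n| = 3√6. Any point on the first plane is at distance |(-22) − (-16)|/|n| = 6/(3√6) = √6/3 from the second.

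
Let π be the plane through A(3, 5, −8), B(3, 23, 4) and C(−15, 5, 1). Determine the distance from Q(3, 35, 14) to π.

AB = (0, 18, 12) and AC = (−18, 0, 9), so a normal is n = AB × AC = (162, −216, 324).
Then n·(3, 35, 14) − (−3186) = 648.
|n| = √(26244 + 46656 + 104976) = 54√61, so the distance is |648|/(54√61) = 12√61/61.

12√61/61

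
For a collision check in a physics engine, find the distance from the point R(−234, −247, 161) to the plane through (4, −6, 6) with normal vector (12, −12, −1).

7

The plane has equation n·(r − (4, −6, 6)) = 0, i.e. n·r = 114.
Then n·(−234, −247, 161) − 114 = −119.
|n| = √(144 + 144 + 1) = 17, so the distance is |-119|/17 = 7.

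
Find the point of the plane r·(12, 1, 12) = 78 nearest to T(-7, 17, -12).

The perpendicular from T has direction n = (12, 1, 12): r = (-7, 17, -12) + t(12, 1, 12).
Substitute into the plane: n·(T + tn) = 78 gives -211 + 289t = 78, so t = 1.
Foot = (-7, 17, -12) + 1·(12, 1, 12) = (5, 18, 0).

(5, 18, 0)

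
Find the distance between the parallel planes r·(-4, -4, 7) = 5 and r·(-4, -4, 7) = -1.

2/3

With common normal n = (-4, -4, 7) (|n| = 9), the distance is |5 − (-1)|/|n| = 6/9 = 2/3.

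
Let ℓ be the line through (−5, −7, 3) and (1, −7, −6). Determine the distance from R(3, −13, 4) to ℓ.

2√22

A direction vector is d = (6, 0, −9).
AP = (8, −6, 1); AP·d = 39, |AP|² = 101, |d|² = 117.
distance² = |AP|² − (AP·d)²/|d|² = 101 − 1521/117 = 88, so the distance is 2√22.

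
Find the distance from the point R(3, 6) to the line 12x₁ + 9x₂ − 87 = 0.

1/5

d = |12·3 + 9·6 − 87| / √(144 + 81) = |3|/15 = 1/5.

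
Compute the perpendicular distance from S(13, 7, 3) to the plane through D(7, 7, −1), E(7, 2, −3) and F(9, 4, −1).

2/√38

DE = (0, −5, −2) and DF = (2, −3, 0), so a normal is n = DE × DF = (−6, −4, 10).
d = |(-6)·13 + (-4)·7 + 10·3 − (-80)| / √(36 + 16 + 100) = |4| / (2√38) = 2/√38.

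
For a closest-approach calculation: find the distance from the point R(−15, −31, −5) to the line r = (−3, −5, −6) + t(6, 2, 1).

Direction vector d = (6, 2, 1).
AP = (−12, −26, 1), and AP × d = (−28, 18, 132).
|AP × d|² = 18532 and |d|² = 41, so the distance is √(18532/41) = √452 = 2√113.

2√113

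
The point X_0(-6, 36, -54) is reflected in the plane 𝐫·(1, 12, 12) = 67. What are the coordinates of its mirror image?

n = (1, 12, 12), |n|² = 289, n·X_0 − 67 = -289, so t = -289/289 = -1.
Foot F = X_0 − (-1)·n = (-5, 48, -42); the reflection is 2F − X_0 = (-4, 60, -30).

(-4, 60, -30)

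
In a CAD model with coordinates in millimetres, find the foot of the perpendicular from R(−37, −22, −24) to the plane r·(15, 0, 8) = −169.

n = (15, 0, 8), |n|² = 289, and n·R − (-169) = -578.
t = -578/289 = -2, so the foot is R − t·n = (−37, −22, −24) − (-2)·(15, 0, 8) = (−7, −22, −8).

(-7, -22, -8)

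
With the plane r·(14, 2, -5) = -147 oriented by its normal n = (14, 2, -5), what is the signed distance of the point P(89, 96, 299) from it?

6

n·P − (-147) = 90.
|n| = 15, so the signed distance is 90/15 = 6.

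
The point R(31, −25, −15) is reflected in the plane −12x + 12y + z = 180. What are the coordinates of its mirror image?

(-41, 47, -9)

n = (−12, 12, 1), |n|² = 289, n·R − 180 = -867, so t = -867/289 = -3.
Foot F = R − (-3)·n = (−5, 11, −12); the reflection is 2F − R = (−41, 47, −9).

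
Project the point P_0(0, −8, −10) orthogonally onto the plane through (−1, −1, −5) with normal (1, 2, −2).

(1/3, -22/3, -32/3)

n = (1, 2, −2), |n|² = 9, and n·P_0 − 7 = -3.
t = -3/9 = -1/3, so the foot is P_0 − t·n = (0, −8, −10) − (-1/3)·(1, 2, −2) = (1/3, −22/3, −32/3).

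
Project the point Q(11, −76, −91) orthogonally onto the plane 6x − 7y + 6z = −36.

n = (6, −7, 6), |n|² = 121, and n·Q − (-36) = 88.
t = 88/121 = 8/11, so the foot is Q − t·n = (11, −76, −91) − (8/11)·(6, −7, 6) = (73/11, −780/11, −1049/11).

(73/11, -780/11, -1049/11)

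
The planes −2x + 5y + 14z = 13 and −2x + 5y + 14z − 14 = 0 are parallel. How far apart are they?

1/15

With common normal n = (−2, 5, 14) (|n| = 15), the distance is |13 − 14|/|n| = 1/15.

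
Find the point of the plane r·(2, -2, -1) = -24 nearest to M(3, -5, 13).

The perpendicular from M has direction n = (2, -2, -1): r = (3, -5, 13) + λ(2, -2, -1).
Substitute into the plane: n·(M + λn) = -24 gives 3 + 9λ = -24, so λ = -3.
Foot = (3, -5, 13) + (-3)·(2, -2, -1) = (-3, 1, 16).

(-3, 1, 16)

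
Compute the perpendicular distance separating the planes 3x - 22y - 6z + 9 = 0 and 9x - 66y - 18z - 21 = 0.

Divide the second equation by 3 to match normals: 3x - 22y - 6z = 7.
With common normal n = (3, -22, -6) (|n| = 23), the distance is |(-9) − 7|/|n| = 16/23.

16/23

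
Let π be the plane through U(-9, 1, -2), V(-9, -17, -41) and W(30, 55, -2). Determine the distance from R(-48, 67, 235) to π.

6

UV = (0, -18, -39) and UW = (39, 54, 0), so a normal is n = UV × UW = (2106, -1521, 702).
Then n·(-48, 67, 235) - (-21879) = -16146.
|n| = √(4435236 + 2313441 + 492804) = 2691, so the distance is |-16146|/2691 = 6.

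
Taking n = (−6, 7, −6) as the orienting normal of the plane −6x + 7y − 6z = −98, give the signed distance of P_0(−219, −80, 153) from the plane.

n·P_0 − (-98) = -66.
|n| = 11, so the signed distance is -66/11 = -6.

-6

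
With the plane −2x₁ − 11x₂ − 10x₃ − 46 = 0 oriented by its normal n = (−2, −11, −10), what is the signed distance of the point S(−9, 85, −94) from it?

-23/15

n·S − 46 = -23.
|n| = 15, so the signed distance is -23/15.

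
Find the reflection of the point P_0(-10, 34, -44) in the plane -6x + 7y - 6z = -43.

With n = (-6, 7, -6), the signed offset is (n·P_0 − (-43))/|n|² = 605/121 = 5.
P_0' = P_0 − 2t·n = (-10, 34, -44) − 10·(-6, 7, -6) = (50, -36, 16).

(50, -36, 16)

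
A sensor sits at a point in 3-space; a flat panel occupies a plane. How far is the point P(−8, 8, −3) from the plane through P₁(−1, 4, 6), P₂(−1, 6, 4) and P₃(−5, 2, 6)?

1

P₁P₂ = (0, 2, −2) and P₁P₃ = (−4, −2, 0), so a normal is n = P₁P₂ × P₁P₃ = (−4, 8, 8).
Then n·(−8, 8, −3) − 84 = −12.
|n| = √(16 + 64 + 64) = 12, so the distance is |-12|/12 = 1.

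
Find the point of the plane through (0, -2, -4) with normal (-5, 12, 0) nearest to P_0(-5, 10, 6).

(0, -2, 6)

The perpendicular from P_0 has direction n = (-5, 12, 0): r = (-5, 10, 6) + t(-5, 12, 0).
Substitute into the plane: n·(P_0 + tn) = -24 gives 145 + 169t = -24, so t = -1.
Foot = (-5, 10, 6) + (-1)·(-5, 12, 0) = (0, -2, 6).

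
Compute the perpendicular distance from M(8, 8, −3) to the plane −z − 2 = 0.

1

d = |(-1)·(-3) − 2| / √(0 + 0 + 1) = |1| / 1 = 1.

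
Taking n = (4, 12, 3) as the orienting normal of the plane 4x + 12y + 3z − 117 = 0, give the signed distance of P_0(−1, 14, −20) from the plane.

n·P_0 − 117 = -13.
|n| = 13, so the signed distance is -13/13 = -1.

-1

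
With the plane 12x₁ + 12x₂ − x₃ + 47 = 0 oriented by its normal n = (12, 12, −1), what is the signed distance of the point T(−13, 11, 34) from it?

-11/17

n·T − (-47) = -11.
|n| = 17, so the signed distance is -11/17.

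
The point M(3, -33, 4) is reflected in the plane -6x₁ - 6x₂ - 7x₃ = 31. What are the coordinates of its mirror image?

n = (-6, -6, -7), |n|² = 121, n·M − 31 = 121, so t = 121/121 = 1.
Foot F = M − 1·n = (9, -27, 11); the reflection is 2F − M = (15, -21, 18).

(15, -21, 18)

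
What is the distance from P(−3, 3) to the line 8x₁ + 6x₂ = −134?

The normal to the line is n = (8, 6) with |n| = 10.
|n·P − (-134)| = |-6 − (-134)| = 128, so the distance is 128/10 = 64/5.

64/5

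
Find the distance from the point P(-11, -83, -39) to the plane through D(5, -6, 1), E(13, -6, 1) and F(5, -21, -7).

16/17

DE = (8, 0, 0) and DF = (0, -15, -8), so a normal is n = DE × DF = (0, 64, -120).
n = (0, 64, -120); n·P − (-504) = -128; |n| = 136; distance = 128/136 = 16/17.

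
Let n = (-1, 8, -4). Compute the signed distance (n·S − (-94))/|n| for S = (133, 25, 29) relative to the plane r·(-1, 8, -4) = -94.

5

n·S − (-94) = 45.
|n| = 9, so the signed distance is 45/9 = 5.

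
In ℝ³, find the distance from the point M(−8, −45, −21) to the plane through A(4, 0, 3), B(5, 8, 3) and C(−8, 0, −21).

AB = (1, 8, 0) and AC = (−12, 0, −24), so a normal is n = AB × AC = (−192, 24, 96).
Then n·(−8, −45, −21) − (−480) = −1080.
|n| = √(36864 + 576 + 9216) = 216, so the distance is |-1080|/216 = 5.

5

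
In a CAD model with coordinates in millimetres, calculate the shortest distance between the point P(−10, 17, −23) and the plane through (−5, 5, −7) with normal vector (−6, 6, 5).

22/√97

The plane has equation n·(r − (−5, 5, −7)) = 0, i.e. n·r = 25.
n = (−6, 6, 5); n·P − 25 = 22; |n| = √97; distance = 22/√97 = 22√97/97.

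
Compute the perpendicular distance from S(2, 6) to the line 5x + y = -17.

d = |5·2 + 1·6 − (-17)| / √(25 + 1) = |33|/√26 = 33/√26.

33√26/26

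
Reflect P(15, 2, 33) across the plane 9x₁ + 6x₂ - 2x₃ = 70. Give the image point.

(147/11, 10/11, 367/11)

With n = (9, 6, -2), the signed offset is (n·P − 70)/|n|² = 11/121 = 1/11.
P' = P − 2t·n = (15, 2, 33) − (2/11)·(9, 6, -2) = (147/11, 10/11, 367/11).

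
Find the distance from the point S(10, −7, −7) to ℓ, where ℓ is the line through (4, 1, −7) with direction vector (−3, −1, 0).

3√10

Direction vector d = (−3, −1, 0).
AP = (6, −8, 0), and AP × d = (0, 0, −30).
|AP × d|² = 900 and |d|² = 10, so the distance is √(900/10) = √90 = 3√10.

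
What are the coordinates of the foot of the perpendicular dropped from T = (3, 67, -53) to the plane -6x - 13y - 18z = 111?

(57/23, 1515/23, -1255/23)

The perpendicular from T has direction n = (-6, -13, -18): r = (3, 67, -53) + λ(-6, -13, -18).
Substitute into the plane: n·(T + λn) = 111 gives 65 + 529λ = 111, so λ = 2/23.
Foot = (3, 67, -53) + (2/23)·(-6, -13, -18) = (57/23, 1515/23, -1255/23).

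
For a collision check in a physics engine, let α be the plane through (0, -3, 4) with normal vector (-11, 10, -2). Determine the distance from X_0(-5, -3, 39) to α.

The plane has equation n·(r − (0, -3, 4)) = 0, i.e. n·r = -38.
Then n·(-5, -3, 39) - (-38) = -15.
|n| = √(121 + 100 + 4) = 15, so the distance is |-15|/15 = 1.

1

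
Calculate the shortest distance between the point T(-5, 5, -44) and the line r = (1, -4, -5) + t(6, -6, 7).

3√61

Direction vector d = (6, -6, 7).
AP = (-6, 9, -39), and AP × d = (-171, -192, -18).
|AP × d|² = 66429 and |d|² = 121, so the distance is √(66429/121) = √549 = 3√61.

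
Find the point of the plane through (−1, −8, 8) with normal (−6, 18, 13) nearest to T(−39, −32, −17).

(-45, -14, -4)

The perpendicular from T has direction n = (−6, 18, 13): r = (−39, −32, −17) + μ(−6, 18, 13).
Substitute into the plane: n·(T + μn) = -34 gives -563 + 529μ = -34, so μ = 1.
Foot = (−39, −32, −17) + 1·(−6, 18, 13) = (−45, −14, −4).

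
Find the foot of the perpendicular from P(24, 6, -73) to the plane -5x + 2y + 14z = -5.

(-1, 16, -3)

The perpendicular from P has direction n = (-5, 2, 14): r = (24, 6, -73) + λ(-5, 2, 14).
Substitute into the plane: n·(P + λn) = -5 gives -1130 + 225λ = -5, so λ = 5.
Foot = (24, 6, -73) + 5·(-5, 2, 14) = (-1, 16, -3).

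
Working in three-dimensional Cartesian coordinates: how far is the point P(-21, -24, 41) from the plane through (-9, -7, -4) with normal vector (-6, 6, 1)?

15√73/73

The plane has equation n·(r − (-9, -7, -4)) = 0, i.e. n·r = 8.
d = |(-6)·(-21) + 6·(-24) + 1·41 − 8| / √(36 + 36 + 1) = |15| / √73 = 15/√73.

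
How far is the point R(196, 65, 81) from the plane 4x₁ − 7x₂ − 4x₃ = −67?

8

n = (4, −7, −4); n·P − (-67) = 72; |n| = 9; distance = 72/9 = 8.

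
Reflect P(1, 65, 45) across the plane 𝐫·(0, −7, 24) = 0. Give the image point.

(1, 79, -3)

n = (0, −7, 24), |n|² = 625, n·P − 0 = 625, so t = 625/625 = 1.
Foot F = P − 1·n = (1, 72, 21); the reflection is 2F − P = (1, 79, −3).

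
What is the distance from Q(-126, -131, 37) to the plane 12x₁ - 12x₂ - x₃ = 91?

4

d = |12·(-126) + (-12)·(-131) + (-1)·37 − 91| / √(144 + 144 + 1) = |-68| / 17 = 4.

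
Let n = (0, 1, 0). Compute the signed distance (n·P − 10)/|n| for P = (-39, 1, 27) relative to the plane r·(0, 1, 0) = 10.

-9

n·P − 10 = -9.
|n| = 1, so the signed distance is -9/1 = -9.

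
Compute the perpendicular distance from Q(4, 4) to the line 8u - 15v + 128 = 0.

100/17

d = |8·4 + (-15)·4 − (-128)| / √(64 + 225) = |100|/17 = 100/17.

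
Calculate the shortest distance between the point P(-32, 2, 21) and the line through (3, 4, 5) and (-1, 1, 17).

A direction vector is d = (-4, -3, 12).
AP = (-35, -2, 16), and AP × d = (24, 356, 97).
|AP × d|² = 136721 and |d|² = 169, so the distance is √(136721/169) = √809.

√809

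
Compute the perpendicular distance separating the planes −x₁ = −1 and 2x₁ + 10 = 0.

Divide the second equation by -2 to match normals: −x₁ = 5.
With common normal n = (−1, 0, 0) (|n| = 1), the distance is |(-1) − 5|/|n| = 6/1 = 6.

6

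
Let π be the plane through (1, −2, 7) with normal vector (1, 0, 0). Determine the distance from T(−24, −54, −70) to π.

25

The plane has equation n·(r − (1, −2, 7)) = 0, i.e. n·r = 1.
n = (1, 0, 0); n·P − 1 = -25; |n| = 1; distance = 25/1 = 25.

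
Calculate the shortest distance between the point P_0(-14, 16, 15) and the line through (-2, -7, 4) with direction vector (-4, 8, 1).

Direction vector d = (-4, 8, 1).
AP = (-12, 23, 11), and AP × d = (-65, -32, -4).
|AP × d|² = 5265 and |d|² = 81, so the distance is √(5265/81) = √65.

√65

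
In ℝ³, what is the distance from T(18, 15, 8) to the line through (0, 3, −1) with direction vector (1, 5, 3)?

Direction vector d = (1, 5, 3).
AP = (18, 12, 9), and AP × d = (−9, −45, 78).
|AP × d|² = 8190 and |d|² = 35, so the distance is √(8190/35) = √234 = 3√26.

3√26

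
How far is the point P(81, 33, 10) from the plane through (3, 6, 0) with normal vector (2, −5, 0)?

21√29/29

The plane has equation n·(r − (3, 6, 0)) = 0, i.e. n·r = -24.
Then n·(81, 33, 10) − (−24) = 21.
|n| = √(4 + 25 + 0) = √29, so the distance is |21|/√29 = 21√29/29.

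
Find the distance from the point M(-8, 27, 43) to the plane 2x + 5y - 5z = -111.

5/√6

d = |2·(-8) + 5·27 + (-5)·43 − (-111)| / √(4 + 25 + 25) = |15| / (3√6) = 5/√6.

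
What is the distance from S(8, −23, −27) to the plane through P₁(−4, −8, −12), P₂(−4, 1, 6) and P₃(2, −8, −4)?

P₁P₂ = (0, 9, 18) and P₁P₃ = (6, 0, 8), so a normal is n = P₁P₂ × P₁P₃ = (72, 108, −54).
Then n·(8, −23, −27) − (−504) = 54.
|n| = √(5184 + 11664 + 2916) = 18√61, so the distance is |54|/(18√61) = 3/√61.

3√61/61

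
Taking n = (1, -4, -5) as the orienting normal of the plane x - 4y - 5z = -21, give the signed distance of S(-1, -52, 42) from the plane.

18/√42

n·S − (-21) = 18.
|n| = √42, so the signed distance is 18/√42.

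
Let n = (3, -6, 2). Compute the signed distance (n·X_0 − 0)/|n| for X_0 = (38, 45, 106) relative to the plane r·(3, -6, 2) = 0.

n·X_0 − 0 = 56.
|n| = 7, so the signed distance is 56/7 = 8.

8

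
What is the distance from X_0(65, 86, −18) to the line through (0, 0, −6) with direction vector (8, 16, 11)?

√4709

Direction vector d = (8, 16, 11).
AP = (65, 86, −12), and AP × d = (1138, −811, 352).
|AP × d|² = 2076669 and |d|² = 441, so the distance is √(2076669/441) = √4709.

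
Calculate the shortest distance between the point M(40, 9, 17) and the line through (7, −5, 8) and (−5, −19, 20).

21√2

A direction vector is d = (−12, −14, 12).
AP = (33, 14, 9), and AP × d = (294, −504, −294).
|AP × d|² = 426888 and |d|² = 484, so the distance is √(426888/484) = √882 = 21√2.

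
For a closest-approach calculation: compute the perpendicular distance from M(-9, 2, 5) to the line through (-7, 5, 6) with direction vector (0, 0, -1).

Direction vector d = (0, 0, -1).
AP = (-2, -3, -1), and AP × d = (3, -2, 0).
|AP × d|² = 13 and |d|² = 1, so the distance is √13.

√13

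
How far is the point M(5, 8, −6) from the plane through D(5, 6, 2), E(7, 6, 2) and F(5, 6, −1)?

2

DE = (2, 0, 0) and DF = (0, 0, −3), so a normal is n = DE × DF = (0, 6, 0).
Then n·(5, 8, −6) − 36 = 12.
|n| = √(0 + 36 + 0) = 6, so the distance is |12|/6 = 2.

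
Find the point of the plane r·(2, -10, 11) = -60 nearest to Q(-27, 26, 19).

(-133/5, 24, 106/5)

The perpendicular from Q has direction n = (2, -10, 11): r = (-27, 26, 19) + λ(2, -10, 11).
Substitute into the plane: n·(Q + λn) = -60 gives -105 + 225λ = -60, so λ = 1/5.
Foot = (-27, 26, 19) + (1/5)·(2, -10, 11) = (-133/5, 24, 106/5).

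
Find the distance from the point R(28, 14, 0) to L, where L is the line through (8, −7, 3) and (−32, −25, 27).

A direction vector is d = (−40, −18, 24).
AP = (20, 21, −3), and AP × d = (450, −360, 480).
|AP × d|² = 562500 and |d|² = 2500, so the distance is √(562500/2500) = √225 = 15.

15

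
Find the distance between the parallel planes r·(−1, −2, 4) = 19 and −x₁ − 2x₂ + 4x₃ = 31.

12/√21

Both planes have normal n = (−1, −2, 4), |n| = √21. Any point on the first plane is at distance |31 − 19|/|n| = 12/√21 = 4√21/7 from the second.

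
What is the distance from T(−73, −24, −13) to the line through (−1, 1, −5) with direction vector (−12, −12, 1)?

Direction vector d = (−12, −12, 1).
AP = (−72, −25, −8); AP·d = 1156, |AP|² = 5873, |d|² = 289.
distance² = |AP|² − (AP·d)²/|d|² = 5873 − 1336336/289 = 1249, so the distance is √1249.

√1249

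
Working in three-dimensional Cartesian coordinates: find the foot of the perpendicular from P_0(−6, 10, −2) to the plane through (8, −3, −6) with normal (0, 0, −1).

(-6, 10, -6)

The perpendicular from P_0 has direction n = (0, 0, −1): r = (−6, 10, −2) + t(0, 0, −1).
Substitute into the plane: n·(P_0 + tn) = 6 gives 2 + 1t = 6, so t = 4.
Foot = (−6, 10, −2) + 4·(0, 0, −1) = (−6, 10, −6).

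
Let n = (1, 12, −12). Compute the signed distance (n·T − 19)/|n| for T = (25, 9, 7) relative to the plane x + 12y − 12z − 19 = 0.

30/17

n·T − 19 = 30.
|n| = 17, so the signed distance is 30/17.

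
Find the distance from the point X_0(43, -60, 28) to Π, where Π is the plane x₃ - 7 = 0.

Normal vector n = (0, 0, 1), and n·(43, -60, 28) - 7 = 21.
|n| = √(0 + 0 + 1) = 1, so the distance is |21|/1 = 21.

21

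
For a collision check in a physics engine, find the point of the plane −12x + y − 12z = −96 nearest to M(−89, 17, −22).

(-29, 12, 38)

The perpendicular from M has direction n = (−12, 1, −12): r = (−89, 17, −22) + t(−12, 1, −12).
Substitute into the plane: n·(M + tn) = -96 gives 1349 + 289t = -96, so t = -5.
Foot = (−89, 17, −22) + (-5)·(−12, 1, −12) = (−29, 12, 38).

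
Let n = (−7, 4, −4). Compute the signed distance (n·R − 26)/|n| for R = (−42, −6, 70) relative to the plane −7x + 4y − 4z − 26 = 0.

n·R − 26 = -36.
|n| = 9, so the signed distance is -36/9 = -4.

-4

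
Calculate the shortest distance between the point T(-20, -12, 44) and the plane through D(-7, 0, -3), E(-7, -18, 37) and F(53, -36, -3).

DE = (0, -18, 40) and DF = (60, -36, 0), so a normal is n = DE × DF = (1440, 2400, 1080).
d = |1440·(-20) + 2400·(-12) + 1080·44 − (-13320)| / √(2073600 + 5760000 + 1166400) = |3240| / 3000 = 27/25.

27/25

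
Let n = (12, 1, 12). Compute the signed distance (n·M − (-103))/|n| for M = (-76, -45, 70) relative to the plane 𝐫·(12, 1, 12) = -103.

-14/17

n·M − (-103) = -14.
|n| = 17, so the signed distance is -14/17.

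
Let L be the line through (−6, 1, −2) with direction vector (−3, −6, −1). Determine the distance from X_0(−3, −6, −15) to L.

√181

Direction vector d = (−3, −6, −1).
AP = (3, −7, −13), and AP × d = (−71, 42, −39).
|AP × d|² = 8326 and |d|² = 46, so the distance is √(8326/46) = √181.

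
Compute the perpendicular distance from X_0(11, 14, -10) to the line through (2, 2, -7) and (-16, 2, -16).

A direction vector is d = (-18, 0, -9).
AP = (9, 12, -3), and AP × d = (-108, 135, 216).
|AP × d|² = 76545 and |d|² = 405, so the distance is √(76545/405) = √189 = 3√21.

3√21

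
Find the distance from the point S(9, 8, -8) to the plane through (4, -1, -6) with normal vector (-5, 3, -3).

8√43/43

The plane has equation n·(r − (4, -1, -6)) = 0, i.e. n·r = -5.
Then n·(9, 8, -8) - (-5) = 8.
|n| = √(25 + 9 + 9) = √43, so the distance is |8|/√43 = 8/√43.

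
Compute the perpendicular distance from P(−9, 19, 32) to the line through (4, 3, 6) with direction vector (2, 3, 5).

√493

Direction vector d = (2, 3, 5).
AP = (−13, 16, 26), and AP × d = (2, 117, −71).
|AP × d|² = 18734 and |d|² = 38, so the distance is √(18734/38) = √493.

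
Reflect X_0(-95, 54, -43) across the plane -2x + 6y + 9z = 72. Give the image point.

n = (-2, 6, 9), |n|² = 121, n·X_0 − 72 = 55, so t = 55/121 = 5/11.
Foot F = X_0 − (5/11)·n = (-1035/11, 564/11, -518/11); the reflection is 2F − X_0 = (-1025/11, 534/11, -563/11).

(-1025/11, 534/11, -563/11)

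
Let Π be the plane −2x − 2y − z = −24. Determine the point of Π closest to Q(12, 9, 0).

(8, 5, -2)

n = (−2, −2, −1), |n|² = 9, and n·Q − (-24) = -18.
t = -18/9 = -2, so the foot is Q − t·n = (12, 9, 0) − (-2)·(−2, −2, −1) = (8, 5, −2).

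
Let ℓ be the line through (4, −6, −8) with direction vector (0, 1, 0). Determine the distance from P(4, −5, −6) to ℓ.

2

Direction vector d = (0, 1, 0).
AP = (0, 1, 2); AP·d = 1, |AP|² = 5, |d|² = 1.
distance² = |AP|² − (AP·d)²/|d|² = 5 − 1/1 = 4, so the distance is 2.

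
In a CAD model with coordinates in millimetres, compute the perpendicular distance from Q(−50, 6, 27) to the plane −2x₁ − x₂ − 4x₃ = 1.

Normal vector n = (−2, −1, −4), and n·(−50, 6, 27) − 1 = −15.
|n| = √(4 + 1 + 16) = √21, so the distance is |-15|/√21 = 15/√21.

15/√21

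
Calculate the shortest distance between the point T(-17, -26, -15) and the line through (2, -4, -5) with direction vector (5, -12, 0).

2√194

Direction vector d = (5, -12, 0).
AP = (-19, -22, -10); AP·d = 169, |AP|² = 945, |d|² = 169.
distance² = |AP|² − (AP·d)²/|d|² = 945 − 28561/169 = 776, so the distance is 2√194.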